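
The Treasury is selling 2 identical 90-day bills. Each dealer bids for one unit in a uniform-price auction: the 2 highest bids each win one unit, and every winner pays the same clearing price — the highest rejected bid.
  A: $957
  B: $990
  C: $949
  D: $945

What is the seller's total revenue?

Total revenue: $1,898

Ordering the bids: 990 (B), 957 (A), 949 (C), 945 (D)
The 2 highest are B, A.
Clearing price = highest rejected bid = $949.
Total revenue = 2 × $949 = $1,898.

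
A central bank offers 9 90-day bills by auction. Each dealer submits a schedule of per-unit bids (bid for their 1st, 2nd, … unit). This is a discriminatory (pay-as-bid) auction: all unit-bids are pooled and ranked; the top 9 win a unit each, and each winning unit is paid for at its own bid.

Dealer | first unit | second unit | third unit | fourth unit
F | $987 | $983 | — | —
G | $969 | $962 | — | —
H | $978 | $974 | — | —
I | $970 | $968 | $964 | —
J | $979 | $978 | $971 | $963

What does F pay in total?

All unit-bids, highest first — top 9: 987 (F-1), 983 (F-2), 979 (J-1), 978 (H-1), 978 (J-2), 974 (H-2), 971 (J-3), 970 (I-1), 969 (G-1)
Next rejected bid: $968 (not a price — pay-as-bid).
F's winning unit-bids: 987 + 983 = $1,970.

F pays $1,970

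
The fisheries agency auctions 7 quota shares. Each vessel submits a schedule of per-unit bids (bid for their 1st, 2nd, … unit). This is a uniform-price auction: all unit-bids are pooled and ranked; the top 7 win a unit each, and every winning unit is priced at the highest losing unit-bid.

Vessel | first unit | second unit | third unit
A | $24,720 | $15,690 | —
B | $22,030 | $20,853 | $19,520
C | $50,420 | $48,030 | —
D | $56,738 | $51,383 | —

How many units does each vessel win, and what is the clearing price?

Pooled unit-bids ranked (top 7): 56,738 (D-1), 51,383 (D-2), 50,420 (C-1), 48,030 (C-2), 24,720 (A-1), 22,030 (B-1), 20,853 (B-2)
First bid not allocated: $19,520.
Allocation: A 1, B 2, C 2, D 2.

A 1, B 2, C 2, D 2; clearing price $19,520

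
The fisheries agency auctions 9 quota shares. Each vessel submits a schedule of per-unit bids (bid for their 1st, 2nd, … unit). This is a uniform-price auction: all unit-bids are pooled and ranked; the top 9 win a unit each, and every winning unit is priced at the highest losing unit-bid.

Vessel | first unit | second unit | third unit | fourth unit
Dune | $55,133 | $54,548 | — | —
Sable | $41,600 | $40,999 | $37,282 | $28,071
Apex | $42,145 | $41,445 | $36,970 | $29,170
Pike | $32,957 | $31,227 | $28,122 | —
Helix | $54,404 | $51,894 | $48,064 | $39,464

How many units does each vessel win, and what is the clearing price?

Apex 2, Dune 2, Helix 3, Sable 2; clearing price $39,464

All unit-bids, highest first — top 9: 55,133 (Dune-1), 54,548 (Dune-2), 54,404 (Helix-1), 51,894 (Helix-2), 48,064 (Helix-3), 42,145 (Apex-1), 41,600 (Sable-1), 41,445 (Apex-2), 40,999 (Sable-2)
The (k+1)-th unit-bid is $39,464.
Allocation: Apex 2, Dune 2, Helix 3, Sable 2.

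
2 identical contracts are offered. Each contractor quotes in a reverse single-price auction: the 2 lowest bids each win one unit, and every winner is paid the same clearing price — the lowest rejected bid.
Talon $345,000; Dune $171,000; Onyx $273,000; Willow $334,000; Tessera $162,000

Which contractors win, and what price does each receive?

Tessera, Dune; each is paid $273,000

Bids ranked low→high: 162,000 (Tessera), 171,000 (Dune), 273,000 (Onyx), 334,000 (Willow), …
The 2 lowest are Tessera, Dune.
Lowest unsuccessful bid: $273,000 → clearing price.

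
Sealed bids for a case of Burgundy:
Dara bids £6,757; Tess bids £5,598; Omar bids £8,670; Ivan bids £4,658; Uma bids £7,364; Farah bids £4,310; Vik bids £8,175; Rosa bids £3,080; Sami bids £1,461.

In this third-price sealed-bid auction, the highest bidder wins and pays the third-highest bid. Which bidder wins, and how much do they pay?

Third-price sealed-bid auction: the highest bidder wins and pays the third-highest bid.
Sorting bids: 8,670 (Omar) > 8,175 (Vik) > 7,364 (Uma) > 6,757 (Dara) > 5,598 (Tess) > 4,658 (Ivan) > …
Omar is highest; pays the third-highest bid, £7,364.

Omar pays £7,364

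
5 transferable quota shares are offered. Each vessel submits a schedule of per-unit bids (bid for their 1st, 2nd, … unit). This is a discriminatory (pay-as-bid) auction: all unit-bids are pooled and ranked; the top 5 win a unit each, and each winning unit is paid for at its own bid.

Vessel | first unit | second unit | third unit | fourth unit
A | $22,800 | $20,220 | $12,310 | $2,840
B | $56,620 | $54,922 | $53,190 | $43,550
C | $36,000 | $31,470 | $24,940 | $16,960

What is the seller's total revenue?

Merging the schedules and taking the best 5: 56,620 (B-1), 54,922 (B-2), 53,190 (B-3), 43,550 (B-4), 36,000 (C-1)
Next rejected bid: $31,470 (not a price — pay-as-bid).
Each winning unit pays its own bid.
Revenue = 56,620 + 54,922 + 53,190 + 43,550 + 36,000 = $244,282.

Total revenue: $244,282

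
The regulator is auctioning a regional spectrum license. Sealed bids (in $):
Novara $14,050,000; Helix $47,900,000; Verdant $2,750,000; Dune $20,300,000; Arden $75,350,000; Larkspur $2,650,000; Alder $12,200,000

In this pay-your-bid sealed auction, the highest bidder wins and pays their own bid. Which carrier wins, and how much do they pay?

Arden pays $75,350,000

Sorting bids: 75,350,000 (Arden) > 47,900,000 (Helix) > 20,300,000 (Dune) > 14,050,000 (Novara) > 12,200,000 (Alder) > 2,750,000 (Verdant) > …
Arden is highest → pays own bid, $75,350,000.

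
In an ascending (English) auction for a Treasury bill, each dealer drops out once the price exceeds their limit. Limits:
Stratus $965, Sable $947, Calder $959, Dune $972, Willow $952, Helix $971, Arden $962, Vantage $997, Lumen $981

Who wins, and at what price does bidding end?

Vantage wins at $981

Sorting limits: 997 (Vantage) > 981 (Lumen) > 972 (Dune) > 971 (Helix) > 965 (Stratus) > 962 (Arden) > …
Bidding ends when Lumen exits at $981; Vantage takes it.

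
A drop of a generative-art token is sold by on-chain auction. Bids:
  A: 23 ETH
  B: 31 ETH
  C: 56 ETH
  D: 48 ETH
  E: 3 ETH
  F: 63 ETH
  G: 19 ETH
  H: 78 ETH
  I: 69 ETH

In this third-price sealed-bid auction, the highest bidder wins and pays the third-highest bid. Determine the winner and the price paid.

Rule: the highest bidder wins and pays the third-highest bid.
Bids ranked: 78 (H) > 69 (I) > 63 (F) > 56 (C) > 48 (D) > 31 (B) > …
H wins; payment is bid #3 in the ranking = 63 ETH.

H pays 63 ETH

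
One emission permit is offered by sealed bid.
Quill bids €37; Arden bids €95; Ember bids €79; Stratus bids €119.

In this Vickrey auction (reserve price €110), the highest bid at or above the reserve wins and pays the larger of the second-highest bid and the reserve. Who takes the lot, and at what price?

Bids ranked: 119 (Stratus) > 95 (Arden) > 79 (Ember) > 37 (Quill)
Stratus has the top bid at or above the reserve (€119).
Second-highest bid €95 is below the reserve €110, so the reserve binds → payment €110.

Stratus pays €110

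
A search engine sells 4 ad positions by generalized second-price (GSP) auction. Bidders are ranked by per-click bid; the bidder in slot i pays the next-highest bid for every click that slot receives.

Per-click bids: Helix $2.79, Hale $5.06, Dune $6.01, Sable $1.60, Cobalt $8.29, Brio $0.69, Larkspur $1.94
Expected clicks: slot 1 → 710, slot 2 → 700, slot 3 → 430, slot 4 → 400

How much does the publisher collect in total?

Sorting advertisers: $8.29 (Cobalt) > $6.01 (Dune) > $5.06 (Hale) > $2.79 (Helix) > $1.94 (Larkspur) > …
Slot 1: Cobalt pays $6.01 × 710 = $4267.10
Slot 2: Dune pays $5.06 × 700 = $3542.00
Slot 3: Hale pays $2.79 × 430 = $1199.70
Slot 4: Helix pays $1.94 × 400 = $776.00
Total = $9784.80

Total revenue: $9784.80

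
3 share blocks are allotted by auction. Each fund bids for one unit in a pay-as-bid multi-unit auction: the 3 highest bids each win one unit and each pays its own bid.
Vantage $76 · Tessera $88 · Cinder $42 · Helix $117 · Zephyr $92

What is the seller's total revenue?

Ordering the bids: 117 (Helix), 92 (Zephyr), 88 (Tessera), 76 (Vantage), 42 (Cinder)
Winners (3 units): Helix, Zephyr, Tessera.
Total revenue = 117 + 92 + 88 = $297.

Total revenue: $297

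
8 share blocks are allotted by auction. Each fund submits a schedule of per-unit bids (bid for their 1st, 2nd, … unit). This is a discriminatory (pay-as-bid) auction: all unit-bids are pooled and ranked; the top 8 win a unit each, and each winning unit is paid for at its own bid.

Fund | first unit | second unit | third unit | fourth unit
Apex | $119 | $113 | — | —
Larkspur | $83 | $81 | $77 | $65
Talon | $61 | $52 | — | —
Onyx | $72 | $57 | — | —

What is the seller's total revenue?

Pooled unit-bids ranked (top 8): 119 (Apex-1), 113 (Apex-2), 83 (Larkspur-1), 81 (Larkspur-2), 77 (Larkspur-3), 72 (Onyx-1), 65 (Larkspur-4), 61 (Talon-1)
Next rejected bid: $57 (not a price — pay-as-bid).
Each winning unit pays its own bid.
Revenue = 119 + 113 + 83 + 81 + 77 + 72 + 65 + 61 = $671.

Total revenue: $671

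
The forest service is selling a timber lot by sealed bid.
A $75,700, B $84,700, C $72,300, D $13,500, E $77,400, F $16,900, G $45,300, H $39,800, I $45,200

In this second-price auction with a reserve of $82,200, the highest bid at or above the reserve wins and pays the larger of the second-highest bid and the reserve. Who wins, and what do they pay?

Rule: the highest bid at or above the reserve wins and pays the larger of the second-highest bid and the reserve.
Sorting bids: 84,700 (B) > 77,400 (E) > 75,700 (A) > 72,300 (C) > 45,300 (G) > 45,200 (I) > …
B has the top bid at or above the reserve ($84,700).
max(second-highest $77,400, reserve $82,200) = $82,200.

B pays $82,200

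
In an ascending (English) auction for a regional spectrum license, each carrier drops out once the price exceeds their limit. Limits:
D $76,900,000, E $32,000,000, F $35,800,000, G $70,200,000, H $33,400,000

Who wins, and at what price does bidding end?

Rule: the price rises until one bidder remains; the winner pays the price at which the last rival dropped out.
Limits in order: 76,900,000 (D) > 70,200,000 (G) > 35,800,000 (F) > 33,400,000 (H) > 32,000,000 (E)
G is the last rival to drop out, at $70,200,000; D remains and wins at that price.

D wins at $70,200,000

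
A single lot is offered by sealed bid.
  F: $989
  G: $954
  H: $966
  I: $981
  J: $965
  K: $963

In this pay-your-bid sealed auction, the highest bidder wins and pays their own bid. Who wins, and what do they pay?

F pays $989

Sorting bids: 989 (F) > 981 (I) > 966 (H) > 965 (J) > 963 (K) > 954 (G)
First-price: F pays what they bid, $989.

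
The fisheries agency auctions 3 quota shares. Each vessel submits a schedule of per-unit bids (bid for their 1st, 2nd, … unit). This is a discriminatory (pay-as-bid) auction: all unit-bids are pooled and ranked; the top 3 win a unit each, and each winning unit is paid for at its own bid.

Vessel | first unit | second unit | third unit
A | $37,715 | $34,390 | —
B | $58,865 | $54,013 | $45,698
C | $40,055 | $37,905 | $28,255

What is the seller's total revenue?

Total revenue: $158,576

All unit-bids, highest first — top 3: 58,865 (B-1), 54,013 (B-2), 45,698 (B-3)
Next rejected bid: $40,055 (not a price — pay-as-bid).
Each winning unit pays its own bid.
Revenue = 58,865 + 54,013 + 45,698 = $158,576.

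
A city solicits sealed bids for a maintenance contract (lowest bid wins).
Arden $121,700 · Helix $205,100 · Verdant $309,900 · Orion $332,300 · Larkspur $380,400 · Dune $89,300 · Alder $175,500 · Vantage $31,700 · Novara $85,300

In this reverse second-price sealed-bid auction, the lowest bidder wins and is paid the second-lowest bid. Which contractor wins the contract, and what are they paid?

Sorting bids: 31,700 (Vantage) < 85,300 (Novara) < 89,300 (Dune) < 121,700 (Arden) < 175,500 (Alder) < 205,100 (Helix) < …
Second-price: Vantage is paid Novara's bid of $85,300.

Vantage is paid $85,300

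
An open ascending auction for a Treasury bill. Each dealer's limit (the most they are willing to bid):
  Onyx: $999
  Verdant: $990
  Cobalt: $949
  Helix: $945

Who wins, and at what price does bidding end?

Onyx wins at $990

Limits ranked: 999 (Onyx) > 990 (Verdant) > 949 (Cobalt) > 945 (Helix)
Verdant is the last rival to drop out, at $990; Onyx remains and wins at that price.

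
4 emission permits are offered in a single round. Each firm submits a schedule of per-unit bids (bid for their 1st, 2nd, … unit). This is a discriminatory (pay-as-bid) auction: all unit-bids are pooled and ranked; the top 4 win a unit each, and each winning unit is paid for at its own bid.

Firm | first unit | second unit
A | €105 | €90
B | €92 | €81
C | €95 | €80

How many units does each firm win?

Pooled unit-bids ranked (top 4): 105 (A-1), 95 (C-1), 92 (B-1), 90 (A-2)
Next rejected bid: €81 (not a price — pay-as-bid).
Allocation: A 2, B 1, C 1.

A 2, B 1, C 1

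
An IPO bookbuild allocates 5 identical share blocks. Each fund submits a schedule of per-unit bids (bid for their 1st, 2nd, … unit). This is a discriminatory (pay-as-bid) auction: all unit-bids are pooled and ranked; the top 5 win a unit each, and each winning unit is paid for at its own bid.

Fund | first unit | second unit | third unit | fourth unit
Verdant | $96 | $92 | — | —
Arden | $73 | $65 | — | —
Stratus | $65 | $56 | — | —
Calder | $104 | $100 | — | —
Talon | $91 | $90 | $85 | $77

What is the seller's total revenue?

Pooled unit-bids ranked (top 5): 104 (Calder-1), 100 (Calder-2), 96 (Verdant-1), 92 (Verdant-2), 91 (Talon-1)
Next rejected bid: $90 (not a price — pay-as-bid).
Each winning unit pays its own bid.
Revenue = 104 + 100 + 96 + 92 + 91 = $483.

Total revenue: $483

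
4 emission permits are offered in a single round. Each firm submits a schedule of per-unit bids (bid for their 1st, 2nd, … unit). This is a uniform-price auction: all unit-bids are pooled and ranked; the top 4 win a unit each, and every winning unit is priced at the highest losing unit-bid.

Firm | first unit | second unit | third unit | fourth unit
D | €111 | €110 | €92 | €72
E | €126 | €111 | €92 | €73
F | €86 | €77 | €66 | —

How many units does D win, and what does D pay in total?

D: 2 units, pays €184

All unit-bids, highest first — top 4: 126 (E-1), 111 (D-1), 111 (E-2), 110 (D-2)
First bid not allocated: €92.
D wins 2 unit(s) at €92 each.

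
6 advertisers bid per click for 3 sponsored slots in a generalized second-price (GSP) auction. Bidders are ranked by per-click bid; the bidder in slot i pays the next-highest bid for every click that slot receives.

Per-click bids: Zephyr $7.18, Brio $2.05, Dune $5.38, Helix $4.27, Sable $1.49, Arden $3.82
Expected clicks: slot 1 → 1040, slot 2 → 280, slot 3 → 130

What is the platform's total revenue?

Sorting advertisers: $7.18 (Zephyr) > $5.38 (Dune) > $4.27 (Helix) > $3.82 (Arden) > …
Slot 1: Zephyr pays $5.38 × 1040 = $5595.20
Slot 2: Dune pays $4.27 × 280 = $1195.60
Slot 3: Helix pays $3.82 × 130 = $496.60
Total = $7287.40

Total revenue: $7287.40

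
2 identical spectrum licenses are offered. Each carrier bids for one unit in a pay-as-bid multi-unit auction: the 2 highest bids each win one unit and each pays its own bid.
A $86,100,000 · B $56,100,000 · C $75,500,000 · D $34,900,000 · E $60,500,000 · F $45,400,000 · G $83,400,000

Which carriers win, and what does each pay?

Bids ranked high→low: 86,100,000 (A), 83,400,000 (G), 75,500,000 (C), 60,500,000 (E), …
Top 2: A, G.
Each winner pays its own bid: A $86,100,000, G $83,400,000.

A $86,100,000, G $83,400,000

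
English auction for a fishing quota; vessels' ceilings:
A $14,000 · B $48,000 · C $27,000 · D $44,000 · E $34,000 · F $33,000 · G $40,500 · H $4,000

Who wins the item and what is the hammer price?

B wins at $44,000

Sorting limits: 48,000 (B) > 44,000 (D) > 40,500 (G) > 34,000 (E) > 33,000 (F) > 27,000 (C) > …
D is the last rival to drop out, at $44,000; B remains and wins at that price.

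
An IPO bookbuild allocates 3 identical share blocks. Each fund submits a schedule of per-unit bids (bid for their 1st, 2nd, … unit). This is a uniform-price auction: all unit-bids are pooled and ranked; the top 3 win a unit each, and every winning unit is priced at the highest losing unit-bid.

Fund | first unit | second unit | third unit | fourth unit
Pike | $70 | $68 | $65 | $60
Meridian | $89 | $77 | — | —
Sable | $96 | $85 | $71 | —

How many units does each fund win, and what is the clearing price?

Meridian 1, Sable 2; clearing price $77

Pooled unit-bids ranked (top 3): 96 (Sable-1), 89 (Meridian-1), 85 (Sable-2)
Highest rejected unit-bid = $77.
Allocation: Meridian 1, Sable 2.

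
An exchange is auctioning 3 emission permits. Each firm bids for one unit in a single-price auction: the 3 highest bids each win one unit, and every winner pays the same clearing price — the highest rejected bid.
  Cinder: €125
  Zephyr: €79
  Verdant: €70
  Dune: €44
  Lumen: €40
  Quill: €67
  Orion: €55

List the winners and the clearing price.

Sorting: 125 (Cinder), 79 (Zephyr), 70 (Verdant), 67 (Quill), 55 (Orion), …
Top 3: Cinder, Zephyr, Verdant.
Clearing price = highest rejected bid = €67.

Cinder, Zephyr, Verdant; each pays €67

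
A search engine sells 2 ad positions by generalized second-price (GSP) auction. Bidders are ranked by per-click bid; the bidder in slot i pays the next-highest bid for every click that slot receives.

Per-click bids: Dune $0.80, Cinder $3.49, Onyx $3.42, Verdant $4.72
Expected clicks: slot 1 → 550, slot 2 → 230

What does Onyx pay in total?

Per-click bids in order: $4.72 (Verdant) > $3.49 (Cinder) > $3.42 (Onyx) > …
Onyx ranks below slot 2 → no slot, pays nothing.

Onyx pays $0.00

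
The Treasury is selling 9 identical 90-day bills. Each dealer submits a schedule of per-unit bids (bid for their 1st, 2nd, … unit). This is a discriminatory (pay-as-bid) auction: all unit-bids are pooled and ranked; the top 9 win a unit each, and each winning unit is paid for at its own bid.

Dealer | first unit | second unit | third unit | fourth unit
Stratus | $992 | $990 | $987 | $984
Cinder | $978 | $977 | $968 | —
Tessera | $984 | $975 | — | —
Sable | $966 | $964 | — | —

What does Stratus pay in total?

Stratus pays $3,953

Merging the schedules and taking the best 9: 992 (Stratus-1), 990 (Stratus-2), 987 (Stratus-3), 984 (Stratus-4), 984 (Tessera-1), 978 (Cinder-1), 977 (Cinder-2), 975 (Tessera-2), 968 (Cinder-3)
Next rejected bid: $966 (not a price — pay-as-bid).
Stratus's winning unit-bids: 992 + 990 + 987 + 984 = $3,953.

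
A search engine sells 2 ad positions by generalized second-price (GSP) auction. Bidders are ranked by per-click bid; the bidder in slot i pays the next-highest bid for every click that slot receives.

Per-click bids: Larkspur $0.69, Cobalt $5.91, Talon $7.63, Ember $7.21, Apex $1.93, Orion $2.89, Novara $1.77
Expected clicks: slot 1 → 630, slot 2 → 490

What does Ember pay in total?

Ember pays $2895.90

Ranked by bid: $7.63 (Talon) > $7.21 (Ember) > $5.91 (Cobalt) > …
Ember holds slot 2 → pays next bid $5.91 × 490 clicks = $2895.90.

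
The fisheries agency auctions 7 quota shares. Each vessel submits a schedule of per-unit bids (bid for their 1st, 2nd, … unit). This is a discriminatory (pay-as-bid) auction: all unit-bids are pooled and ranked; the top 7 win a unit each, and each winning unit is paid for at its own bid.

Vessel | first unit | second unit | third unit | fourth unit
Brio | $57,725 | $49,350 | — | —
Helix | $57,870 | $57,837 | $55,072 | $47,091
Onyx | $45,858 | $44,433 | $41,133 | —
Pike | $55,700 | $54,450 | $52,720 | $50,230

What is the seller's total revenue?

All unit-bids, highest first — top 7: 57,870 (Helix-1), 57,837 (Helix-2), 57,725 (Brio-1), 55,700 (Pike-1), 55,072 (Helix-3), 54,450 (Pike-2), 52,720 (Pike-3)
Next rejected bid: $50,230 (not a price — pay-as-bid).
Each winning unit pays its own bid.
Revenue = 57,870 + 57,837 + 57,725 + 55,700 + 55,072 + 54,450 + 52,720 = $391,374.

Total revenue: $391,374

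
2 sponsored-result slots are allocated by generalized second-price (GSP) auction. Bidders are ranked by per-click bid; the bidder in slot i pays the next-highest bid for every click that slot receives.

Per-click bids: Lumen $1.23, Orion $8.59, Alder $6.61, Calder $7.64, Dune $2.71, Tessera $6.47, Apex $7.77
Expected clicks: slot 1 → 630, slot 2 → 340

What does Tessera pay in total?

Sorting advertisers: $8.59 (Orion) > $7.77 (Apex) > $7.64 (Calder) > …
Tessera ranks below slot 2 → no slot, pays nothing.

Tessera pays $0.00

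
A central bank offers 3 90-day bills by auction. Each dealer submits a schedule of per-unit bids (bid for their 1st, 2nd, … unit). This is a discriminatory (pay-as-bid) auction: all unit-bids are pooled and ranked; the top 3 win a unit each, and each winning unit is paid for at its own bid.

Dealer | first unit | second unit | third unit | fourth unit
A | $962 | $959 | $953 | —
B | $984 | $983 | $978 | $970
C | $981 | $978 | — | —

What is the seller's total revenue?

Total revenue: $2,948

Pooled unit-bids ranked (top 3): 984 (B-1), 983 (B-2), 981 (C-1)
Next rejected bid: $978 (not a price — pay-as-bid).
Each winning unit pays its own bid.
Revenue = 984 + 983 + 981 = $2,948.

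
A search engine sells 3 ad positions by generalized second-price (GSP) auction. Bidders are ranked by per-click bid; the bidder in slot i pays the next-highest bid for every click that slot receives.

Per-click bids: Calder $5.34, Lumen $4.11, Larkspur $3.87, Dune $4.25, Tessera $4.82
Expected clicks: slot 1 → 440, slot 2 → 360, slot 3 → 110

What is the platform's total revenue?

Per-click bids in order: $5.34 (Calder) > $4.82 (Tessera) > $4.25 (Dune) > $4.11 (Lumen) > …
Slot 1: Calder pays $4.82 × 440 = $2120.80
Slot 2: Tessera pays $4.25 × 360 = $1530.00
Slot 3: Dune pays $4.11 × 110 = $452.10
Total = $4102.90

Total revenue: $4102.90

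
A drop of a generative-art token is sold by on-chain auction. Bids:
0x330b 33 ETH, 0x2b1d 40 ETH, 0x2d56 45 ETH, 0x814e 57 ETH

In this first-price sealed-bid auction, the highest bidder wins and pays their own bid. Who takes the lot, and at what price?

Rule: the highest bidder wins and pays their own bid.
Bids ranked: 57 (0x814e) > 45 (0x2d56) > 40 (0x2b1d) > 33 (0x330b)
0x814e has the highest bid and pays exactly that: 57 ETH.

0x814e pays 57 ETH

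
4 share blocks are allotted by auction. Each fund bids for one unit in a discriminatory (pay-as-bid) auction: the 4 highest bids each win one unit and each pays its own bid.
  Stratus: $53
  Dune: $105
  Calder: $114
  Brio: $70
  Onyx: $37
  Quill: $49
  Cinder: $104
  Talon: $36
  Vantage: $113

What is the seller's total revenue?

Sorting: 114 (Calder), 113 (Vantage), 105 (Dune), 104 (Cinder), 70 (Brio), 53 (Stratus), …
Winners (4 units): Calder, Vantage, Dune, Cinder.
Total revenue = 114 + 113 + 105 + 104 = $436.

Total revenue: $436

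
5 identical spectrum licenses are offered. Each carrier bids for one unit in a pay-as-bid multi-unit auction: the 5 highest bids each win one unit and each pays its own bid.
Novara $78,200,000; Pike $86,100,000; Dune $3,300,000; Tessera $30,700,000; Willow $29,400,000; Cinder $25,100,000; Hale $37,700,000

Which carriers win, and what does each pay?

Sorting: 86,100,000 (Pike), 78,200,000 (Novara), 37,700,000 (Hale), 30,700,000 (Tessera), 29,400,000 (Willow), 25,100,000 (Cinder), 3,300,000 (Dune)
The 5 highest are Pike, Novara, Hale, Tessera, Willow.
Each winner pays its own bid: Pike $86,100,000, Novara $78,200,000, Hale $37,700,000, Tessera $30,700,000, Willow $29,400,000.

Pike $86,100,000, Novara $78,200,000, Hale $37,700,000, Tessera $30,700,000, Willow $29,400,000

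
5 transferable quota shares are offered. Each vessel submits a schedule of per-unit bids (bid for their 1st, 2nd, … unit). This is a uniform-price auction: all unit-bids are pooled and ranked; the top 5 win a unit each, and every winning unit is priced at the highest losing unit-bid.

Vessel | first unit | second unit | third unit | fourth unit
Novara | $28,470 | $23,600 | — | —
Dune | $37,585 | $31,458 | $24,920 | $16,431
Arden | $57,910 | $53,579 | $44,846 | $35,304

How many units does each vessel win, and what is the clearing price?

Arden 4, Dune 1; clearing price $31,458

All unit-bids, highest first — top 5: 57,910 (Arden-1), 53,579 (Arden-2), 44,846 (Arden-3), 37,585 (Dune-1), 35,304 (Arden-4)
Highest rejected unit-bid = $31,458.
Allocation: Arden 4, Dune 1.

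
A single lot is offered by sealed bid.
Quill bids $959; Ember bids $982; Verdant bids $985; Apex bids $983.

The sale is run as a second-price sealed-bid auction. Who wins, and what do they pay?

Second-price sealed-bid auction: the highest bidder wins and pays the second-highest bid.
Bids ranked: 985 (Verdant) > 983 (Apex) > 982 (Ember) > 959 (Quill)
Verdant wins with the highest bid; price is set by the runner-up at $983.

Verdant pays $983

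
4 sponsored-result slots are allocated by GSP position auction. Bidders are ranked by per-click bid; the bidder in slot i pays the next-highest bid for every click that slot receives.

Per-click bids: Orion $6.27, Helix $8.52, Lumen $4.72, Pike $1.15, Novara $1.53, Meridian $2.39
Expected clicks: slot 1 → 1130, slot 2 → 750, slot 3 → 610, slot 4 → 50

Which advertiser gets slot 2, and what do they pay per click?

Orion; $4.72 per click

Ranked by bid: $8.52 (Helix) > $6.27 (Orion) > $4.72 (Lumen) > $2.39 (Meridian) > $1.53 (Novara) > …
Slot 2 goes to the second-ranked bidder, Orion, who pays the next bid down: $4.72/click.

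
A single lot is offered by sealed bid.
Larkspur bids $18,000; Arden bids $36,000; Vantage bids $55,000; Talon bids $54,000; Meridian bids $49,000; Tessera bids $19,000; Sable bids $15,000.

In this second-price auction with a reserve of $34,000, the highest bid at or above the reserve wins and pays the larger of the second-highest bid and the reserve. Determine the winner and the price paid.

Bids in order: 55,000 (Vantage) > 54,000 (Talon) > 49,000 (Meridian) > 36,000 (Arden) > 19,000 (Tessera) > 18,000 (Larkspur) > …
Vantage has the top bid at or above the reserve ($55,000).
Second-highest bid $54,000 exceeds the reserve $34,000 → payment $54,000.

Vantage pays $54,000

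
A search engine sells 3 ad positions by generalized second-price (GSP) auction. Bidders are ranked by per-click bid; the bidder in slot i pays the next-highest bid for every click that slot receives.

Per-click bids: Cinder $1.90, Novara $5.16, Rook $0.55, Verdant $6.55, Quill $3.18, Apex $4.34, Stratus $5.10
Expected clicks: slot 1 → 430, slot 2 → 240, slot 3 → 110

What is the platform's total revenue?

Per-click bids in order: $6.55 (Verdant) > $5.16 (Novara) > $5.10 (Stratus) > $4.34 (Apex) > …
Slot 1: Verdant pays $5.16 × 430 = $2218.80
Slot 2: Novara pays $5.10 × 240 = $1224.00
Slot 3: Stratus pays $4.34 × 110 = $477.40
Total = $3920.20

Total revenue: $3920.20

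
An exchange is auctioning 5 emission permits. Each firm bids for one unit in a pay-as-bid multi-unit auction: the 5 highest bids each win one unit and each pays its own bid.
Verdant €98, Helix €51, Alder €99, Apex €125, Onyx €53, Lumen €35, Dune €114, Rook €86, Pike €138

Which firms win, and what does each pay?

Pike €138, Apex €125, Dune €114, Alder €99, Verdant €98

Bids ranked high→low: 138 (Pike), 125 (Apex), 114 (Dune), 99 (Alder), 98 (Verdant), 86 (Rook), 53 (Onyx), …
Winners (5 units): Pike, Apex, Dune, Alder, Verdant.
Each winner pays its own bid: Pike €138, Apex €125, Dune €114, Alder €99, Verdant €98.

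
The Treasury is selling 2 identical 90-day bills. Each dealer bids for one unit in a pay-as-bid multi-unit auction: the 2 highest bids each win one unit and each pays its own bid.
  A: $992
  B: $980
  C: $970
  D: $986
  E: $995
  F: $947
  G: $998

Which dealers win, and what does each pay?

G $998, E $995

Ordering the bids: 998 (G), 995 (E), 992 (A), 986 (D), …
Winners (2 units): G, E.
Each winner pays its own bid: G $998, E $995.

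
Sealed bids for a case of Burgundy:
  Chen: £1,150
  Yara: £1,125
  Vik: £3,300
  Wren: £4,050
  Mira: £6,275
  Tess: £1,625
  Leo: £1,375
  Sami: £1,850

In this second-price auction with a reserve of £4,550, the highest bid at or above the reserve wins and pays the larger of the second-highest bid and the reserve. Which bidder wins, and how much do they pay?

Rule: the highest bid at or above the reserve wins and pays the larger of the second-highest bid and the reserve.
Sorting bids: 6,275 (Mira) > 4,050 (Wren) > 3,300 (Vik) > 1,850 (Sami) > 1,625 (Tess) > 1,375 (Leo) > …
Mira has the top bid at or above the reserve (£6,275).
max(second-highest £4,050, reserve £4,550) = £4,550.

Mira pays £4,550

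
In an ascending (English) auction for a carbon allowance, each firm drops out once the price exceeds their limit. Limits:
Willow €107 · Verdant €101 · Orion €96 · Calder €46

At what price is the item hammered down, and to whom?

Rule: the price rises until one bidder remains; the winner pays the price at which the last rival dropped out.
Sorting limits: 107 (Willow) > 101 (Verdant) > 96 (Orion) > 46 (Calder)
Verdant is the last rival to drop out, at €101; Willow remains and wins at that price.

Willow wins at €101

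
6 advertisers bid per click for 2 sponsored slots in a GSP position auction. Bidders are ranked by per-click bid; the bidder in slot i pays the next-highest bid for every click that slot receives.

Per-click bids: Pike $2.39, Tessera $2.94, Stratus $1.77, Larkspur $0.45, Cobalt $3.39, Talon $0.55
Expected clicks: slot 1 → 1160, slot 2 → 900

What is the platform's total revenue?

Total revenue: $5561.40

Ranked by bid: $3.39 (Cobalt) > $2.94 (Tessera) > $2.39 (Pike) > …
Slot 1: Cobalt pays $2.94 × 1160 = $3410.40
Slot 2: Tessera pays $2.39 × 900 = $2151.00
Total = $5561.40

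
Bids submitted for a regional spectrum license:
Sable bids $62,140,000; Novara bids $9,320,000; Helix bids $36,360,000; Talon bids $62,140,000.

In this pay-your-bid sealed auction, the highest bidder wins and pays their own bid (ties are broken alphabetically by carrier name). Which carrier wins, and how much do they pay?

Bids ranked: 62,140,000 (Sable) > 62,140,000 (Talon) > 36,360,000 (Helix) > 9,320,000 (Novara)
Sable and Talon tie at $62,140,000; tie-break gives it to Sable.
First-price: Sable pays what they bid, $62,140,000.

Sable pays $62,140,000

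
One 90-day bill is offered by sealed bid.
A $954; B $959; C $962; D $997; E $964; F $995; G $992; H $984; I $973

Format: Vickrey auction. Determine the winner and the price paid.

D pays $995

Sorting bids: 997 (D) > 995 (F) > 992 (G) > 984 (H) > 973 (I) > 964 (E) > …
D is highest; pays the second-highest bid, $995.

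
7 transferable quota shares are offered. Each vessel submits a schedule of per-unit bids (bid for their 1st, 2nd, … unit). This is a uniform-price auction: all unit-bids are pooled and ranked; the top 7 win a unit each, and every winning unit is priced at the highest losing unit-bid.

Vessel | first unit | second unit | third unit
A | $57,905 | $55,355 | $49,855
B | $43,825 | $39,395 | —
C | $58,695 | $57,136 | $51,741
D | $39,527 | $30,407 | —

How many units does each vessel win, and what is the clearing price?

A 3, B 1, C 3; clearing price $39,527

All unit-bids, highest first — top 7: 58,695 (C-1), 57,905 (A-1), 57,136 (C-2), 55,355 (A-2), 51,741 (C-3), 49,855 (A-3), 43,825 (B-1)
Highest rejected unit-bid = $39,527.
Allocation: A 3, B 1, C 3.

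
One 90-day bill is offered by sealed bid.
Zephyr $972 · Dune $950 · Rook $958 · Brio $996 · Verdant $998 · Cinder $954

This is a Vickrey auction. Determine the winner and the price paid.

Vickrey auction: the highest bidder wins and pays the second-highest bid.
Bids ranked: 998 (Verdant) > 996 (Brio) > 972 (Zephyr) > 958 (Rook) > 954 (Cinder) > 950 (Dune)
Verdant wins with the highest bid; price is set by the runner-up at $996.

Verdant pays $996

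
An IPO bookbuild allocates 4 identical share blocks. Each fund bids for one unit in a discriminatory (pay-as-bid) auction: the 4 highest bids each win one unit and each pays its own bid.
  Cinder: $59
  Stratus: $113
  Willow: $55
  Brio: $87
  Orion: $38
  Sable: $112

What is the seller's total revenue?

Bids ranked high→low: 113 (Stratus), 112 (Sable), 87 (Brio), 59 (Cinder), 55 (Willow), 38 (Orion)
Winners (4 units): Stratus, Sable, Brio, Cinder.
Total revenue = 113 + 112 + 87 + 59 = $371.

Total revenue: $371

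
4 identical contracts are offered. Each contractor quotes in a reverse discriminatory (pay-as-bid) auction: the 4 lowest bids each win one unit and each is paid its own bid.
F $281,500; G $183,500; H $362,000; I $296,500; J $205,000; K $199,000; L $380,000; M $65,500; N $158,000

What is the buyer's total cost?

Total cost: $606,000

Ordering the bids: 65,500 (M), 158,000 (N), 183,500 (G), 199,000 (K), 205,000 (J), 281,500 (F), …
Lowest 4: M, N, G, K.
Total cost = 65,500 + 158,000 + 183,500 + 199,000 = $606,000.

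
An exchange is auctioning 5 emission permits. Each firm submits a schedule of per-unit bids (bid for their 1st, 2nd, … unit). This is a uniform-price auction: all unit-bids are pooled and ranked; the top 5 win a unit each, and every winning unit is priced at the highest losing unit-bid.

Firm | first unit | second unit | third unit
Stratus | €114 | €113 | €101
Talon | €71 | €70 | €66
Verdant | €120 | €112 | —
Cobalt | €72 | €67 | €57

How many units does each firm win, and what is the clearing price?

Stratus 3, Verdant 2; clearing price €72

Pooled unit-bids ranked (top 5): 120 (Verdant-1), 114 (Stratus-1), 113 (Stratus-2), 112 (Verdant-2), 101 (Stratus-3)
The (k+1)-th unit-bid is €72.
Allocation: Stratus 3, Verdant 2.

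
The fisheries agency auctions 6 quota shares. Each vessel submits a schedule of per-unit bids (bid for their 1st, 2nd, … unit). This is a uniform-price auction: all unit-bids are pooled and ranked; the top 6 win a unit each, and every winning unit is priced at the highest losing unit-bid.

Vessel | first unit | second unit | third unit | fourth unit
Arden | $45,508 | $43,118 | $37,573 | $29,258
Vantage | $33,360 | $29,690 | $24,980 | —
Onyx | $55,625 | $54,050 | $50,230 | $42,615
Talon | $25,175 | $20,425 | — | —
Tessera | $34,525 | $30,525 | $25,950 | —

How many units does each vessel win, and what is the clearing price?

Arden 2, Onyx 4; clearing price $37,573

Pooled unit-bids ranked (top 6): 55,625 (Onyx-1), 54,050 (Onyx-2), 50,230 (Onyx-3), 45,508 (Arden-1), 43,118 (Arden-2), 42,615 (Onyx-4)
Highest rejected unit-bid = $37,573.
Allocation: Arden 2, Onyx 4.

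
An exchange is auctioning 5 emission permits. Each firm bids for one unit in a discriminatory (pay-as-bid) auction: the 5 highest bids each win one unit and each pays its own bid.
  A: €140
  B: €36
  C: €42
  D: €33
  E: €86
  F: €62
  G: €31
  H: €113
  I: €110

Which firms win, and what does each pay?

Bids ranked high→low: 140 (A), 113 (H), 110 (I), 86 (E), 62 (F), 42 (C), 36 (B), …
Top 5: A, H, I, E, F.
Each winner pays its own bid: A €140, H €113, I €110, E €86, F €62.

A €140, H €113, I €110, E €86, F €62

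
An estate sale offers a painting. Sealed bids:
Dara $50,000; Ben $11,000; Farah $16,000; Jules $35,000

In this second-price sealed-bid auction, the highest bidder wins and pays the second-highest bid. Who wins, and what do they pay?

Dara pays $35,000

Bids ranked: 50,000 (Dara) > 35,000 (Jules) > 16,000 (Farah) > 11,000 (Ben)
Dara wins with the highest bid; price is set by the runner-up at $35,000.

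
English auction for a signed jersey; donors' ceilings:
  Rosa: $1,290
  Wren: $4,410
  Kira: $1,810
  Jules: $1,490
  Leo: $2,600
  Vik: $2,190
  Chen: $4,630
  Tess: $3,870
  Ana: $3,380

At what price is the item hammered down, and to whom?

Rule: the price rises until one bidder remains; the winner pays the price at which the last rival dropped out.
Limits ranked: 4,630 (Chen) > 4,410 (Wren) > 3,870 (Tess) > 3,380 (Ana) > 2,600 (Leo) > 2,190 (Vik) > …
Once the price passes $4,410, only Chen is left; the hammer falls at Wren's limit of $4,410.

Chen wins at $4,410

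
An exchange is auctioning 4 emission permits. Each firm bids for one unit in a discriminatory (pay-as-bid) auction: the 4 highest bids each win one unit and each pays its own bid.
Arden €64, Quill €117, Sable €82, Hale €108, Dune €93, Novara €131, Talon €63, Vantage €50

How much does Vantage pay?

Vantage pays €0

Ordering the bids: 131 (Novara), 117 (Quill), 108 (Hale), 93 (Dune), 82 (Sable), 64 (Arden), …
The 4 highest are Novara, Quill, Hale, Dune.
Vantage does not win → €0.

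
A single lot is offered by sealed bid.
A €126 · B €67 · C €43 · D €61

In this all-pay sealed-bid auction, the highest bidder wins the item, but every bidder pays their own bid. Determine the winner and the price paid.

A pays €126

Bids in order: 126 (A) > 67 (B) > 61 (D) > 43 (C)
A wins with the top bid; all bids are sunk regardless.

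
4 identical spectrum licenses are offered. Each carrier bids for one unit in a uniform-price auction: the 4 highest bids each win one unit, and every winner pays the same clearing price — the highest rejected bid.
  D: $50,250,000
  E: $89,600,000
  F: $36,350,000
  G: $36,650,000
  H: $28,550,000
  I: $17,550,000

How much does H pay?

Sorting: 89,600,000 (E), 50,250,000 (D), 36,650,000 (G), 36,350,000 (F), 28,550,000 (H), 17,550,000 (I)
Top 4: E, D, G, F.
Highest unsuccessful bid: $28,550,000 → clearing price.
H does not win → pays $0.

H pays $0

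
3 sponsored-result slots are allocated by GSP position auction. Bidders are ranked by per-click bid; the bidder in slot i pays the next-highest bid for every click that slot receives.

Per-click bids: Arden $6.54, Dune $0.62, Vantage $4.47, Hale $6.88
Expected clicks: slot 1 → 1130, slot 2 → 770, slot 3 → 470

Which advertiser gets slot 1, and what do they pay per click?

Hale; $6.54 per click

Ranked by bid: $6.88 (Hale) > $6.54 (Arden) > $4.47 (Vantage) > $0.62 (Dune)
Slot 1 goes to the first-ranked bidder, Hale, who pays the next bid down: $6.54/click.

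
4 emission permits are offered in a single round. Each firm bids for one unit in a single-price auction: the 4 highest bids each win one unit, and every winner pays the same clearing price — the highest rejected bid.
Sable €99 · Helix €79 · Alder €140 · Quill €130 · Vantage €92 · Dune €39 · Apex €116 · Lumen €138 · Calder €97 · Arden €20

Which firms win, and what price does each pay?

Alder, Lumen, Quill, Apex; each pays €99

Sorting: 140 (Alder), 138 (Lumen), 130 (Quill), 116 (Apex), 99 (Sable), 97 (Calder), …
The 4 highest are Alder, Lumen, Quill, Apex.
Highest unsuccessful bid: €99 → clearing price.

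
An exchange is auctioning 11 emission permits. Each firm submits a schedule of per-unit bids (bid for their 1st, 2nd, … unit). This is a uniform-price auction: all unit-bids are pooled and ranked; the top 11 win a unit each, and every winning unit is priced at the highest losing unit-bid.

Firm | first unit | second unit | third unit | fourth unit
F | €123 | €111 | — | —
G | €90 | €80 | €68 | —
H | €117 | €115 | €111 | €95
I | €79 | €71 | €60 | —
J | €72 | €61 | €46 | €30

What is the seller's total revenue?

All unit-bids, highest first — top 11: 123 (F-1), 117 (H-1), 115 (H-2), 111 (F-2), 111 (H-3), 95 (H-4), 90 (G-1), 80 (G-2), 79 (I-1), 72 (J-1), 71 (I-2)
First bid not allocated: €68.
Allocation: F 2, G 2, H 4, I 2, J 1. Every unit priced at €68.
Revenue = 11 × 68 = €748.

Total revenue: €748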